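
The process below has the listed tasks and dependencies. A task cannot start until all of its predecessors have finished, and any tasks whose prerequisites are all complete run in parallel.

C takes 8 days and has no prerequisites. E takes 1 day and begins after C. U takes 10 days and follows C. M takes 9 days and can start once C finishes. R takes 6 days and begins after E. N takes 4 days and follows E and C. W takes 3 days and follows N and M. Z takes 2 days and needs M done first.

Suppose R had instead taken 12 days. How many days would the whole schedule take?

21

Actual critical path: C→M→W = 8+9+3 = 20 ⇒ 20 days.
The longest path through R is only 15 days, so R has float 5.
New critical path: C→E→R = 8+1+12 = 21 ⇒ 21 days.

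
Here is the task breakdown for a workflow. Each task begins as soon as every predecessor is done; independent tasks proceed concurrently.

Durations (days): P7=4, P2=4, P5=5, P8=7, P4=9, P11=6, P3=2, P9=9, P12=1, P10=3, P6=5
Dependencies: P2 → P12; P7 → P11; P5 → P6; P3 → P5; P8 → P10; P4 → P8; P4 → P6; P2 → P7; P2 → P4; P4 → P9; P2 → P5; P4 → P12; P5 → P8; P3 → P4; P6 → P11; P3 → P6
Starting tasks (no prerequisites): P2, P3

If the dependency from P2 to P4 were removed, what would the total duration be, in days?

22

Original critical path: P2→P4→P6→P11 = 4+9+5+6 = 24 ⇒ 24 days.
Without P2→P4, P4's earliest start moves from 4 to 2.
After: P3→P4→P6→P11 = 2+9+5+6 = 22 → 22 days.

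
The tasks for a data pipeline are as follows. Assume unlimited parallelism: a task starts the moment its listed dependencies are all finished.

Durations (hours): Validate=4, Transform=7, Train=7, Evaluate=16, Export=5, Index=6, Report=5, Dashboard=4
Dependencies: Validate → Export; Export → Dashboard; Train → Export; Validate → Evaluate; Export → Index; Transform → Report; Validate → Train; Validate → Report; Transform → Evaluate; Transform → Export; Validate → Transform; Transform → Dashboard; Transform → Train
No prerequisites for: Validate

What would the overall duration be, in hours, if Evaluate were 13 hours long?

Actual critical path: Validate→Transform→Train→Export→Index = 4+7+7+5+6 = 29 ⇒ 29 hours.
Evaluate is off the critical path — its longest chain is 27 hours, giving 2 of slack.
No other chain overtakes it, so the finish is 29 hours.

29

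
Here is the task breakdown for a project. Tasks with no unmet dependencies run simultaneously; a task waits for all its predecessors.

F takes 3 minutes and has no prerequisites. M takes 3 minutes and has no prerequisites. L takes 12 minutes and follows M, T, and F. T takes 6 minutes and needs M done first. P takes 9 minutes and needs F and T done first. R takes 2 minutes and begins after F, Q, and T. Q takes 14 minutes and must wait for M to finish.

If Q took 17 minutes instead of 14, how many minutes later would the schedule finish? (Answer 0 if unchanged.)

Baseline: M→T→L = 3+6+12 = 21 → 21 minutes.
Q is off the critical path — its longest chain is 19 minutes, giving 2 of slack.
Now M→Q→R = 3+17+2 = 22 is longest, so the finish becomes 22 minutes.
Change in finish: 22 − 21 = +1 minutes.

1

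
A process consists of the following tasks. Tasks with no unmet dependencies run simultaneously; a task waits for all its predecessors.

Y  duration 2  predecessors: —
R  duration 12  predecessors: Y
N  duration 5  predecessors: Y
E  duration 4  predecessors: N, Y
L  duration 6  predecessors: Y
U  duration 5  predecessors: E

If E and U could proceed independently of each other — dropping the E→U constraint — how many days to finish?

Before: longest chain Y→N→E→U = 2+5+4+5 = 16, finish 16.
Without E→U, U's earliest start moves from 11 to 0.
New critical path: Y→R = 2+12 = 14 ⇒ 14 days.

14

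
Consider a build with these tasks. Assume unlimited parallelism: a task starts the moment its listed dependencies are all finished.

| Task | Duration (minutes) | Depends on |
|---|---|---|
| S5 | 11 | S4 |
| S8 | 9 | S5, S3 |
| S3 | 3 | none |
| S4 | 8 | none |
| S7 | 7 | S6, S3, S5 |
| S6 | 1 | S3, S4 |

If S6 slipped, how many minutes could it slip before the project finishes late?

Critical path: S4→S5→S8 = 8+11+9 = 28, so the finish is 28 minutes.
Longest path through S6: 16 minutes (earliest finish 9, latest finish 21).
Float = 28 − 16 = 12.

12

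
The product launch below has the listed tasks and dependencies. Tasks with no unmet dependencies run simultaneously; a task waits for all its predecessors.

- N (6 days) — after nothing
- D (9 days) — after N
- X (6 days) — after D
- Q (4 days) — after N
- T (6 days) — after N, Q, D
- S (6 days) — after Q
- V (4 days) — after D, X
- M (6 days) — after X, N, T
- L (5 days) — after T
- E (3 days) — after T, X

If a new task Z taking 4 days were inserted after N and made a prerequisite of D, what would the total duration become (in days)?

31

Originally the project takes 27 days.
With Z inserted, D now waits for max(N, Z).
New critical path: N→Z→D→X→M = 6+4+9+6+6 = 31 ⇒ 31 days.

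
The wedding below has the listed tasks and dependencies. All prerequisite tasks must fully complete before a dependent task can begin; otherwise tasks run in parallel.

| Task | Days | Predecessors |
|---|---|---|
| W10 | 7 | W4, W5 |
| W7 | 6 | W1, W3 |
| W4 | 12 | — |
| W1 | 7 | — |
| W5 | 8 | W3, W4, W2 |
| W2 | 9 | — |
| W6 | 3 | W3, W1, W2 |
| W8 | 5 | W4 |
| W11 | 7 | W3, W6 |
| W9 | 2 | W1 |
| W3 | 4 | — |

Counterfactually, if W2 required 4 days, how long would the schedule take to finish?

27

The binding path is W4→W5→W10 = 12+8+7 = 27; finish at 27 days.
W2 is off the critical path — its longest chain is 24 days, giving 3 of slack.
The critical path is still W4→W5→W10; finish is now 27 days.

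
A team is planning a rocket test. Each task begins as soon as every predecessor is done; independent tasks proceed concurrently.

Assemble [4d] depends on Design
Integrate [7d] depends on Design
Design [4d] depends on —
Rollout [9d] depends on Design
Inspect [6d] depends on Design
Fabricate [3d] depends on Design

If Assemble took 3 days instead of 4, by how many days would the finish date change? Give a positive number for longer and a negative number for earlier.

Baseline: Design→Rollout = 4+9 = 13 → 13 days.
Assemble has 5 days of float (longest path through it is 8).
That remains the longest chain; total 13 days.
Change in finish: 13 − 13 = +0 days.

0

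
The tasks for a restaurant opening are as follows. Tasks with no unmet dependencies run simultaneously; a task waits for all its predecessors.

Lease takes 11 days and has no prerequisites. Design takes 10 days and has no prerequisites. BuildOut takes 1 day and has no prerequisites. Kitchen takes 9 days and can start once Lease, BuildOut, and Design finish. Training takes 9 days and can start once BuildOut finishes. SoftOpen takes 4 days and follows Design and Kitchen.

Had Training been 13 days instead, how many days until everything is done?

Actual critical path: Lease→Kitchen→SoftOpen = 11+9+4 = 24 ⇒ 24 days.
The longest path through Training is only 10 days, so Training has float 14.
That remains the longest chain; total 24 days.

24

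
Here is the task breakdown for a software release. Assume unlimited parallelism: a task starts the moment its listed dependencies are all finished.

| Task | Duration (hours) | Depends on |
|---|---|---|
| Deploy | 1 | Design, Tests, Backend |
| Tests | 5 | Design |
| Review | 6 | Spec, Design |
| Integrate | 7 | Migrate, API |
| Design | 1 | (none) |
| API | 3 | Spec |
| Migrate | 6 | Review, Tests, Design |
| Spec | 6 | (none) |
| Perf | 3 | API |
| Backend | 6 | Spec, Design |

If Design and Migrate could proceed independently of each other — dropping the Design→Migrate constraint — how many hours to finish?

Original critical path: Spec→Review→Migrate→Integrate = 6+6+6+7 = 25 ⇒ 25 hours.
Dropping Design→Migrate doesn't change Migrate's earliest start (12); another predecessor still binds.
New critical path: Spec→Review→Migrate→Integrate = 6+6+6+7 = 25 ⇒ 25 hours.

25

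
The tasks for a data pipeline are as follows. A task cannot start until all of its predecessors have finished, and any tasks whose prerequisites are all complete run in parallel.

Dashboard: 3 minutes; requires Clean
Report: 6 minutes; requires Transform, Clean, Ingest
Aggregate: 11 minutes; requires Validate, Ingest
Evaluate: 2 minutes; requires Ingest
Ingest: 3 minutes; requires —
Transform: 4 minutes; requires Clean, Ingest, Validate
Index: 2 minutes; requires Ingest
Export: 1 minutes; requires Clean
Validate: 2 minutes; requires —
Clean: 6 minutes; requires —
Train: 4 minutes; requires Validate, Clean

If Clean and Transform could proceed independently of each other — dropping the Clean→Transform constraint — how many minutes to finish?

14

Before: longest chain Clean→Transform→Report = 6+4+6 = 16, finish 16.
Without Clean→Transform, Transform's earliest start moves from 6 to 3.
New critical path: Ingest→Aggregate = 3+11 = 14 ⇒ 14 minutes.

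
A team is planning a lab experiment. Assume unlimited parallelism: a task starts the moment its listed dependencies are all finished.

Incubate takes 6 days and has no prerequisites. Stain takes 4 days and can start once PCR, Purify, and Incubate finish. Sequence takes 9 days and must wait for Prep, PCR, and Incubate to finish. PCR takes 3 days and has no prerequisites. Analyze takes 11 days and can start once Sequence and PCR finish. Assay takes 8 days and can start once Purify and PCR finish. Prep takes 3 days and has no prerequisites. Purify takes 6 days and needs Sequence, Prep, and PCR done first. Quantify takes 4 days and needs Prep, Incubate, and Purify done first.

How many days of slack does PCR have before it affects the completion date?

The longest chain is Incubate→Sequence→Purify→Assay = 6+9+6+8 = 29; overall finish 29 days.
PCR finishes as early as 3 and must finish by 6.
So PCR can slip 6 − 3 = 3 days.

3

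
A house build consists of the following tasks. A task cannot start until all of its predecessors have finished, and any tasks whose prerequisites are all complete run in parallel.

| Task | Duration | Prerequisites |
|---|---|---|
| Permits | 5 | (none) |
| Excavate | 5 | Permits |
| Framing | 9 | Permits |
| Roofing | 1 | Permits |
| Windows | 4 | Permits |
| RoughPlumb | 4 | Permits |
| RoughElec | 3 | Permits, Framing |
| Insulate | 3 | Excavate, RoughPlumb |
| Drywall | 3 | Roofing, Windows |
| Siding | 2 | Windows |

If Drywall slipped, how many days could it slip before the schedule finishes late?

Critical path: Permits→Framing→RoughElec = 5+9+3 = 17, so the finish is 17 days.
The longest chain containing Drywall totals 12 days.
Slack of Drywall = 14 − 9 = 5 days.

5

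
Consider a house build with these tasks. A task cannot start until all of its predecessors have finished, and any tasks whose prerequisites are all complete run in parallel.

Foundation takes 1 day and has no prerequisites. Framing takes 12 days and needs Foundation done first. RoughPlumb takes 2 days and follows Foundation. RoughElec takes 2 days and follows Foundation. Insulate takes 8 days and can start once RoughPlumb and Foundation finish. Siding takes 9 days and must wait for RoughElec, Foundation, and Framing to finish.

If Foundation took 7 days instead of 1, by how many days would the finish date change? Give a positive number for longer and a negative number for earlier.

The binding path is Foundation→Framing→Siding = 1+12+9 = 22; finish at 22 days.
Foundation lies on that path, so at 7 days the path becomes 28 days.
The critical path is still Foundation→Framing→Siding; finish is now 28 days.
Change in finish: 28 − 22 = +6 days.

6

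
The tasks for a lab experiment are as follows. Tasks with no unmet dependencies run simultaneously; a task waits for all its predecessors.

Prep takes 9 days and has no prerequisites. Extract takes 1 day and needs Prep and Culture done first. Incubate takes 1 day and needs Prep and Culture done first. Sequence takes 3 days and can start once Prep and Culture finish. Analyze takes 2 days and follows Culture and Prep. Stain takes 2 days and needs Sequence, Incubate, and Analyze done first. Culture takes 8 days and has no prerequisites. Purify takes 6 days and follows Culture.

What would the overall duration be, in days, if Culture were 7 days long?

14

Actual critical path: Culture→Purify = 8+6 = 14 ⇒ 14 days.
Since Culture is critical, the -1 change carries straight to that chain (now 13 days).
New critical path: Prep→Sequence→Stain = 9+3+2 = 14 ⇒ 14 days.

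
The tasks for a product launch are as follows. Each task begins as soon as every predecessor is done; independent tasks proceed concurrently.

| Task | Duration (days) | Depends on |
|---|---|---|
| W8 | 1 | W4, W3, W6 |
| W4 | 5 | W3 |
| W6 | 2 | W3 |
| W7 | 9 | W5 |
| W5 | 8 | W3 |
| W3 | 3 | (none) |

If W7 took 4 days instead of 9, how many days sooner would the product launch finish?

5

As given, the longest chain is W3→W5→W7 = 3+8+9 = 20, so the finish is 20 days.
W7 is on the critical path; changing it to 4 makes that path 15 days.
No other chain overtakes it, so the finish is 15 days.
Change in finish: 15 − 20 = -5 days.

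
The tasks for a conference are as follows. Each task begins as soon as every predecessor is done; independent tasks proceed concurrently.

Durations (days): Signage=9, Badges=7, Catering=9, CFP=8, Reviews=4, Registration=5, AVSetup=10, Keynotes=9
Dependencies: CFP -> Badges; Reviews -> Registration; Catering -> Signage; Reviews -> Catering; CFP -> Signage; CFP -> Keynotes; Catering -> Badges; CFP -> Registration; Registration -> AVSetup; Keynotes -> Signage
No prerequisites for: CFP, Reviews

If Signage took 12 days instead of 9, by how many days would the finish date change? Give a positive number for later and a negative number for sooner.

Baseline: CFP→Keynotes→Signage = 8+9+9 = 26 → 26 days.
Since Signage is critical, the +3 change carries straight to that chain (now 29 days).
The critical path is still CFP→Keynotes→Signage; finish is now 29 days.
Change in finish: 29 − 26 = +3 days.

3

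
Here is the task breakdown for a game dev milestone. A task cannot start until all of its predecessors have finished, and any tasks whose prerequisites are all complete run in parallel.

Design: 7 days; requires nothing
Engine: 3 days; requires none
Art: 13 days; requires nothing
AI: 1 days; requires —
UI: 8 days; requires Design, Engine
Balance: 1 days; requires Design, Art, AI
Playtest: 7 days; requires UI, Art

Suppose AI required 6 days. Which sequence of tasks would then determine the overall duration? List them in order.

Design, UI, Playtest

Baseline: Design→UI→Playtest = 7+8+7 = 22 → 22 days.
The longest path through AI is only 2 days, so AI has float 20.
No other chain overtakes it, so the finish is 22 days.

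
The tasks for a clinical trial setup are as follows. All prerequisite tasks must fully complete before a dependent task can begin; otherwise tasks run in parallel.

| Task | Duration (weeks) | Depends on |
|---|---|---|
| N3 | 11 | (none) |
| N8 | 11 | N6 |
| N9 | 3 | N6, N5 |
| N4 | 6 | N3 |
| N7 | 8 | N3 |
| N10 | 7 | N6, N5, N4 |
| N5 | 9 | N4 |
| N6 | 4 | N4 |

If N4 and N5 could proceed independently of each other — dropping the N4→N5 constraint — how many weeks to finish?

Original critical path: N3→N4→N5→N10 = 11+6+9+7 = 33 ⇒ 33 weeks.
Without N4→N5, N5's earliest start moves from 17 to 0.
The longest chain is now N3→N4→N6→N8 = 11+6+4+11 = 32, so the plan takes 32 weeks.

32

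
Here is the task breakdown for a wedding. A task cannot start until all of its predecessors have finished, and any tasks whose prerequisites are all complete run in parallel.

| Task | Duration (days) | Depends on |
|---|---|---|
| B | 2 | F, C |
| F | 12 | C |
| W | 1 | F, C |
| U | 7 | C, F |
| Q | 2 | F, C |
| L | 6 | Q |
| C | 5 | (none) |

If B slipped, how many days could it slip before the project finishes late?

Critical path: C→F→Q→L = 5+12+2+6 = 25, so the finish is 25 days.
B finishes as early as 19 and must finish by 25.
So B can slip 25 − 19 = 6 days.

6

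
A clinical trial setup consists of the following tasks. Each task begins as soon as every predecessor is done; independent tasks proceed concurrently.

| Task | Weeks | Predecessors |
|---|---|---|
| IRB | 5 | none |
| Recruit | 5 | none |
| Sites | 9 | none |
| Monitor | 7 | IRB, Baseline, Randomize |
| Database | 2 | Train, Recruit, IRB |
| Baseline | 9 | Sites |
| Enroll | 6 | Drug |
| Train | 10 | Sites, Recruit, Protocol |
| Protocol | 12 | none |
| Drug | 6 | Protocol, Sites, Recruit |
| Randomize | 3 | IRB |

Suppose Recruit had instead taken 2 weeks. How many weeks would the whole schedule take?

The binding path is Sites→Baseline→Monitor = 9+9+7 = 25; finish at 25 weeks.
Recruit has 8 weeks of float (longest path through it is 17).
The critical path is still Sites→Baseline→Monitor; finish is now 25 weeks.

25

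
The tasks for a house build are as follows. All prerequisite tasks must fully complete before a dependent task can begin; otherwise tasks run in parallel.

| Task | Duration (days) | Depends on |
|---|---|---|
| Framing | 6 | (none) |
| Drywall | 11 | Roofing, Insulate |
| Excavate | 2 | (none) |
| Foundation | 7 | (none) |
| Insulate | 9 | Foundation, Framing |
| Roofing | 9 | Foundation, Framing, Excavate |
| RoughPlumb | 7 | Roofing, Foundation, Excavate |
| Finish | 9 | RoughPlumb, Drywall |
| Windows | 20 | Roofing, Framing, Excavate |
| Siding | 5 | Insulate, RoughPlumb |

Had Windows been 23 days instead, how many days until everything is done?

Baseline: Foundation→Roofing→Windows = 7+9+20 = 36 → 36 days.
Windows lies on that path, so at 23 days the path becomes 39 days.
The critical path is still Foundation→Roofing→Windows; finish is now 39 days.

39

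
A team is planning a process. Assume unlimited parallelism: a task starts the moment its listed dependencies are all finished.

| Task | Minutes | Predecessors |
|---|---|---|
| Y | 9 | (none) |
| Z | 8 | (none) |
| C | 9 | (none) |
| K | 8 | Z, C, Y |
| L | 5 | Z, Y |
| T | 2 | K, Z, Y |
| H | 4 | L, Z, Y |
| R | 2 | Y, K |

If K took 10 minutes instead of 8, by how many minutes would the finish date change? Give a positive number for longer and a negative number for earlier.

2

Actual critical path: Y→K→T = 9+8+2 = 19 ⇒ 19 minutes.
K lies on that path, so at 10 minutes the path becomes 21 minutes.
That remains the longest chain; total 21 minutes.
Change in finish: 21 − 19 = +2 minutes.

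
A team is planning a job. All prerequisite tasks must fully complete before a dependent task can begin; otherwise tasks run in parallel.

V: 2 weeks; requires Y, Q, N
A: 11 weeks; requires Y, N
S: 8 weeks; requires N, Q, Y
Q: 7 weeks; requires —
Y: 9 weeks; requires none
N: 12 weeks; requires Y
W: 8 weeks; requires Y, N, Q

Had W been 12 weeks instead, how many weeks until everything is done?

Critical path before the change: Y→N→A = 9+12+11 = 32 giving 32 weeks.
The longest path through W is only 29 weeks, so W has float 3.
Now Y→N→W = 9+12+12 = 33 is longest, so the finish becomes 33 weeks.

33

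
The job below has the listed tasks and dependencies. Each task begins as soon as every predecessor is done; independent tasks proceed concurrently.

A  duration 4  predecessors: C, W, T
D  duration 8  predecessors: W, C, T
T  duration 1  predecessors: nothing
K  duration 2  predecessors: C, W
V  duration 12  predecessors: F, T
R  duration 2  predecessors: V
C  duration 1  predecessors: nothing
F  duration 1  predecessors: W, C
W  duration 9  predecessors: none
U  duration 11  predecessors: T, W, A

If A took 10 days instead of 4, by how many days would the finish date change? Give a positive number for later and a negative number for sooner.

6

The binding path is W→A→U = 9+4+11 = 24; finish at 24 days.
Since A is critical, the +6 change carries straight to that chain (now 30 days).
That remains the longest chain; total 30 days.
Change in finish: 30 − 24 = +6 days.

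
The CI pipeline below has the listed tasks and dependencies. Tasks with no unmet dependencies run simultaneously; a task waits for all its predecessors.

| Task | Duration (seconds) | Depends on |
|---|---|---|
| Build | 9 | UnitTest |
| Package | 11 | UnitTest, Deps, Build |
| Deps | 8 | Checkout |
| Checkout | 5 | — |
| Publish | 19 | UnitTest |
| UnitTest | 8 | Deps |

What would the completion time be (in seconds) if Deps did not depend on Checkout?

36

Original critical path: Checkout→Deps→UnitTest→Build→Package = 5+8+8+9+11 = 41 ⇒ 41 seconds.
Without Checkout→Deps, Deps's earliest start moves from 5 to 0.
New critical path: Deps→UnitTest→Build→Package = 8+8+9+11 = 36 ⇒ 36 seconds.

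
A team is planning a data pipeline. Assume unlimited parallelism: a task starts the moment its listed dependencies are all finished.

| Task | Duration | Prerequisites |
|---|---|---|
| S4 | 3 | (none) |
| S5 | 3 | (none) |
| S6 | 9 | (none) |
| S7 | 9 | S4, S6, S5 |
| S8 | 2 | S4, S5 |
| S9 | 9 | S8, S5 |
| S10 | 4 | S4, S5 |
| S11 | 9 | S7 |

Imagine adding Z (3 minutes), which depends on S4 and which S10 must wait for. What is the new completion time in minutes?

Originally the project takes 27 minutes.
With Z inserted, S10 now waits for max(S4, S5, Z).
New critical path: S6→S7→S11 = 9+9+9 = 27 ⇒ 27 minutes.

27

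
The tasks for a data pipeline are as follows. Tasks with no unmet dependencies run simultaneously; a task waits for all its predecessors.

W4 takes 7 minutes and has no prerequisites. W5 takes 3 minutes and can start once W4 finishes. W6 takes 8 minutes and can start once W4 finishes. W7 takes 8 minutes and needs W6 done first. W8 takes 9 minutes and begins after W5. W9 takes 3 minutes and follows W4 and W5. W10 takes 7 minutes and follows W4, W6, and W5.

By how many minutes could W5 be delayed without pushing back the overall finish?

4

The longest chain is W4→W6→W7 = 7+8+8 = 23; overall finish 23 minutes.
Longest path through W5: 19 minutes (earliest finish 10, latest finish 14).
Float = 23 − 19 = 4.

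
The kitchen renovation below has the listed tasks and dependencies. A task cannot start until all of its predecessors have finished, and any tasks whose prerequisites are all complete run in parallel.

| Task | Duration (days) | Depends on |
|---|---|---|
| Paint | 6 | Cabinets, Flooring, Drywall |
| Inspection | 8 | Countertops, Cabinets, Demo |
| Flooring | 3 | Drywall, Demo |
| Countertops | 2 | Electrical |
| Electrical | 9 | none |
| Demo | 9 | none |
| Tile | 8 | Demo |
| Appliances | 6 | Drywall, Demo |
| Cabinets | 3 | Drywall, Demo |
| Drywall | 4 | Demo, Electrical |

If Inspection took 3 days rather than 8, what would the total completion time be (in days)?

22

As given, the longest chain is Demo→Drywall→Cabinets→Inspection = 9+4+3+8 = 24, so the finish is 24 days.
Since Inspection is critical, the -5 change carries straight to that chain (now 19 days).
Now Demo→Drywall→Flooring→Paint = 9+4+3+6 = 22 is longest, so the finish becomes 22 days.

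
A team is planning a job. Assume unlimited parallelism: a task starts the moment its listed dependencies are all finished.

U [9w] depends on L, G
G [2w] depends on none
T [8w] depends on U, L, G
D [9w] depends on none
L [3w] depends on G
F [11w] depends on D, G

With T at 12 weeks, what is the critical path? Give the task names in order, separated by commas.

As given, the longest chain is G→L→U→T = 2+3+9+8 = 22, so the finish is 22 weeks.
Since T is critical, the +4 change carries straight to that chain (now 26 weeks).
No other chain overtakes it, so the finish is 26 weeks.

G, L, U, T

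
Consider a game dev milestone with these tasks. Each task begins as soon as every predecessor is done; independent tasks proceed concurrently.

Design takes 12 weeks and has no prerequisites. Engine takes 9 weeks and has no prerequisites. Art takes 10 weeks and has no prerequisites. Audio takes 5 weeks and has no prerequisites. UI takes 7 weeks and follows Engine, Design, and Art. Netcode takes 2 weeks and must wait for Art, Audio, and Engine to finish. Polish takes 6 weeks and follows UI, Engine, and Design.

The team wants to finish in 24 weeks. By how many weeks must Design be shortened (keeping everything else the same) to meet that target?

1

Current finish: 25 weeks; target: 24.
Design is on every critical path, so each week cut from Design cuts the finish by one (this holds down to a finish of 23).
Need 25 − 24 = 1 week off Design → Design becomes 11 weeks, finish becomes 24.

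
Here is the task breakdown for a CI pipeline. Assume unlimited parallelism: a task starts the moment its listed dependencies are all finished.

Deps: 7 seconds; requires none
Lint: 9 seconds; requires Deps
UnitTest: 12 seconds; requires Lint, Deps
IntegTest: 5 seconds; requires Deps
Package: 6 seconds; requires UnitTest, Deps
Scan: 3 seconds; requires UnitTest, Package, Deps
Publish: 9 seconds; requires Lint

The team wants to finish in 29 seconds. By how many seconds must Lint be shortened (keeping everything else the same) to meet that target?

Current finish: 37 seconds; target: 29.
Lint is on every critical path, so each second cut from Lint cuts the finish by one (this holds down to a finish of 29).
Need 37 − 29 = 8 seconds off Lint → Lint becomes 1 second, finish becomes 29.

8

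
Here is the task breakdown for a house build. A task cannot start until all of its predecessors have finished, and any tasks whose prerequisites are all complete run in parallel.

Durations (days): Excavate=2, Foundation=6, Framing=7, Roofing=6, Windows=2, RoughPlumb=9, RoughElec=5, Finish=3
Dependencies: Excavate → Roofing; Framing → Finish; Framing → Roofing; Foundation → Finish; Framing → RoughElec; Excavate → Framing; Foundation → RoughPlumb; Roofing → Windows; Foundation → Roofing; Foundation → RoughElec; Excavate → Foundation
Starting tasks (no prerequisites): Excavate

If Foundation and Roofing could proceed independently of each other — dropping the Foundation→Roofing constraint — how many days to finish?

Before: longest chain Excavate→Foundation→RoughPlumb = 2+6+9 = 17, finish 17.
Dropping Foundation→Roofing doesn't change Roofing's earliest start (9); another predecessor still binds.
New critical path: Excavate→Foundation→RoughPlumb = 2+6+9 = 17 ⇒ 17 days.

17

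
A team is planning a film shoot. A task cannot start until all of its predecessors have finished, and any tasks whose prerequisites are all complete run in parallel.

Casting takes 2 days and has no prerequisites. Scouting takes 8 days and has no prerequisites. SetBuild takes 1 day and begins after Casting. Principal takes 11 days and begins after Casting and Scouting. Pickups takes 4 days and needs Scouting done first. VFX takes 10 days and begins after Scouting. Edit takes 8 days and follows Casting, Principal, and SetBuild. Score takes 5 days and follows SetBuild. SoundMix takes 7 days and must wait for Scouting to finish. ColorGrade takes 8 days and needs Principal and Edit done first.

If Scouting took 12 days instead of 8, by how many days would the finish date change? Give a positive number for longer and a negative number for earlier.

Critical path before the change: Scouting→Principal→Edit→ColorGrade = 8+11+8+8 = 35 giving 35 days.
Scouting lies on that path, so at 12 days the path becomes 39 days.
No other chain overtakes it, so the finish is 39 days.
Change in finish: 39 − 35 = +4 days.

4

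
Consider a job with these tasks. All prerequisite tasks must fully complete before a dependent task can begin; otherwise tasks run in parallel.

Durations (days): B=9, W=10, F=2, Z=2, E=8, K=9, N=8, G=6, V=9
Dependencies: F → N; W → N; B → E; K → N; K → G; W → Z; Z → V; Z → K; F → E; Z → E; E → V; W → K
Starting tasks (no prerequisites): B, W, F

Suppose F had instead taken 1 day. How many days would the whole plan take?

29

Baseline: W→Z→E→V = 10+2+8+9 = 29 → 29 days.
F is off the critical path — its longest chain is 19 days, giving 10 of slack.
That remains the longest chain; total 29 days.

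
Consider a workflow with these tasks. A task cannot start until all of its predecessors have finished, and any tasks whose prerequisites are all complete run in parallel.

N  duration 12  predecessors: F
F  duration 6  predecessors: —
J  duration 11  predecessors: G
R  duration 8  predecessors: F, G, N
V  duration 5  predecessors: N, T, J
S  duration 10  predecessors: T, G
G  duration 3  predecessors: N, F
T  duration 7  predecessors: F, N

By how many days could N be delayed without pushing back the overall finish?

0

F→N→G→J→V = 6+12+3+11+5 = 37 sets the makespan at 37 days.
Longest path through N: 37 days (earliest finish 18, latest finish 18).
So N can slip 18 − 18 = 0 days.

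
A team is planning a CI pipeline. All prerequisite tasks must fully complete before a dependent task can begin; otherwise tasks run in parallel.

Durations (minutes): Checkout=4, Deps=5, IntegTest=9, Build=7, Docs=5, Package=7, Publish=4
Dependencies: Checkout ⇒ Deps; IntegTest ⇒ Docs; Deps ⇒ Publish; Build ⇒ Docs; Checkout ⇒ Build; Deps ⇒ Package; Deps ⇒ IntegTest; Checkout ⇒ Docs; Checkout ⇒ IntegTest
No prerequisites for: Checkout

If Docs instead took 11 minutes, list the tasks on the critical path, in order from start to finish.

Checkout, Deps, IntegTest, Docs

Baseline: Checkout→Deps→IntegTest→Docs = 4+5+9+5 = 23 → 23 minutes.
Docs lies on that path, so at 11 minutes the path becomes 29 minutes.
No other chain overtakes it, so the finish is 29 minutes.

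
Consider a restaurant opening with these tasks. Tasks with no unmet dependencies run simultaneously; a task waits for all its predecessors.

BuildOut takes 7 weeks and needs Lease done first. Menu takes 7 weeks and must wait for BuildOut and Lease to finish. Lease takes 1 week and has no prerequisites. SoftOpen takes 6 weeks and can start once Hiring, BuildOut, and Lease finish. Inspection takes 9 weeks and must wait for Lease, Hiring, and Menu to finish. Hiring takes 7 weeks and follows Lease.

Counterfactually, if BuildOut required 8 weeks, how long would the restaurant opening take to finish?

25

As given, the longest chain is Lease→BuildOut→Menu→Inspection = 1+7+7+9 = 24, so the finish is 24 weeks.
BuildOut is on the critical path; changing it to 8 makes that path 25 weeks.
No other chain overtakes it, so the finish is 25 weeks.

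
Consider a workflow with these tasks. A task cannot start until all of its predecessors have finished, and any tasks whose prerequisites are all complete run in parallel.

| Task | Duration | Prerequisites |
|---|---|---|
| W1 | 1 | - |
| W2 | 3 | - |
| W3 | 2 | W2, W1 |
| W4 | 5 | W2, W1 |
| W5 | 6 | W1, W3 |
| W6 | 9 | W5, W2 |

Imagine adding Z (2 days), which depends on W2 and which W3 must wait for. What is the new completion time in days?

22

Originally the schedule takes 20 days.
With Z inserted, W3 now waits for max(W2, W1, Z).
New critical path: W2→Z→W3→W5→W6 = 3+2+2+6+9 = 22 ⇒ 22 days.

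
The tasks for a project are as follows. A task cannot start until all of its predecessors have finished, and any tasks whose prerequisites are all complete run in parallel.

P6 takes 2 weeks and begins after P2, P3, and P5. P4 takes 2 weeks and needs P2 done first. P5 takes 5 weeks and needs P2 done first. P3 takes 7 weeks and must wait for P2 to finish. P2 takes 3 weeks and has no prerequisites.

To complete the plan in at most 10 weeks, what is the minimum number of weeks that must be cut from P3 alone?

Current finish: 12 weeks; target: 10.
P3 is on every critical path, so each week cut from P3 cuts the finish by one (this holds down to a finish of 10).
Need 12 − 10 = 2 weeks off P3 → P3 becomes 5 weeks, finish becomes 10.

2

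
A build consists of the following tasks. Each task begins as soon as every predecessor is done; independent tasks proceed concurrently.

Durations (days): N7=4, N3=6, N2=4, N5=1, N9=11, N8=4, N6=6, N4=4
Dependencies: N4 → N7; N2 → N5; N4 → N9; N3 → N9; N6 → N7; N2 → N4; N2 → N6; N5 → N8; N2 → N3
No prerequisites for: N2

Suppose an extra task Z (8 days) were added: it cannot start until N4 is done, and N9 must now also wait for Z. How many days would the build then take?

Originally the build takes 21 days.
With Z inserted, N9 now waits for max(N3, N4, Z).
New critical path: N2→N4→Z→N9 = 4+4+8+11 = 27 ⇒ 27 days.

27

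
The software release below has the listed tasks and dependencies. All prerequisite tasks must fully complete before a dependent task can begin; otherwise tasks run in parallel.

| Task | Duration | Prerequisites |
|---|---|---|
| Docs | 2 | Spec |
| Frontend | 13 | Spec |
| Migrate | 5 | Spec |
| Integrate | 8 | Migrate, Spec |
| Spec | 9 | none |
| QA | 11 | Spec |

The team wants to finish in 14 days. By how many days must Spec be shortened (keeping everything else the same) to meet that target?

8

Current finish: 22 days; target: 14.
Spec is on every critical path, so each day cut from Spec cuts the finish by one (this holds down to a finish of 14).
Need 22 − 14 = 8 days off Spec → Spec becomes 1 day, finish becomes 14.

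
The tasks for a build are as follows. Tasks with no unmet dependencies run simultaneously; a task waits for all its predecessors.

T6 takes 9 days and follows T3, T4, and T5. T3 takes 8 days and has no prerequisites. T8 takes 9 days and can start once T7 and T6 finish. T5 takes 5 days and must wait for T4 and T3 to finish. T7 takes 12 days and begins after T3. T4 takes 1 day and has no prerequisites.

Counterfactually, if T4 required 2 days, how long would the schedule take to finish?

31

As given, the longest chain is T3→T5→T6→T8 = 8+5+9+9 = 31, so the finish is 31 days.
T4 is off the critical path — its longest chain is 24 days, giving 7 of slack.
No other chain overtakes it, so the finish is 31 days.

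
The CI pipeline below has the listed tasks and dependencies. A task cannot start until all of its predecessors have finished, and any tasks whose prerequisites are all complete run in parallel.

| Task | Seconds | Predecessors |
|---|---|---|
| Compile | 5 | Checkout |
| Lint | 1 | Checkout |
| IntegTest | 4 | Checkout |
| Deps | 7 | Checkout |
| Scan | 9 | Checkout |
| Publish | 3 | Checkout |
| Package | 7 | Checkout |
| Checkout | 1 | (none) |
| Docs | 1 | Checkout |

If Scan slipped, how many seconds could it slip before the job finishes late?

0

Critical path: Checkout→Scan = 1+9 = 10, so the finish is 10 seconds.
Longest path through Scan: 10 seconds (earliest finish 10, latest finish 10).
So Scan can slip 10 − 10 = 0 seconds.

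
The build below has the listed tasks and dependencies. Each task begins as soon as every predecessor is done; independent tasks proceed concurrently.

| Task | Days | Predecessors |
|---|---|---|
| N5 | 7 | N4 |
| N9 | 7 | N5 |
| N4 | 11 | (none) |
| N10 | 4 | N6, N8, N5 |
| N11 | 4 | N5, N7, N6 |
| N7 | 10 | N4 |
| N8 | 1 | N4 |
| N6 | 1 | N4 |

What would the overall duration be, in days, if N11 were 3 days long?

Actual critical path: N4→N7→N11 = 11+10+4 = 25 ⇒ 25 days.
Since N11 is critical, the -1 change carries straight to that chain (now 24 days).
Now N4→N5→N9 = 11+7+7 = 25 is longest, so the finish becomes 25 days.

25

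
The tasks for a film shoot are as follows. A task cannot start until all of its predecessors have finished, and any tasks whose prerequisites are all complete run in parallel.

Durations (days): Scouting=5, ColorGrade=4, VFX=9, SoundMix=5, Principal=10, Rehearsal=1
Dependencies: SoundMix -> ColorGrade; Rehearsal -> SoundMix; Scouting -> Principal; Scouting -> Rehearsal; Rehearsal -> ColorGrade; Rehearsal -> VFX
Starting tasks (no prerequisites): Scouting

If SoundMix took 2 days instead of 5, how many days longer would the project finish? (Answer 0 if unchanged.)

0

Baseline: Scouting→Rehearsal→SoundMix→ColorGrade = 5+1+5+4 = 15 → 15 days.
SoundMix is on the critical path; changing it to 2 makes that path 12 days.
Now Scouting→Rehearsal→VFX = 5+1+9 = 15 is longest, so the finish becomes 15 days.
Change in finish: 15 − 15 = +0 days.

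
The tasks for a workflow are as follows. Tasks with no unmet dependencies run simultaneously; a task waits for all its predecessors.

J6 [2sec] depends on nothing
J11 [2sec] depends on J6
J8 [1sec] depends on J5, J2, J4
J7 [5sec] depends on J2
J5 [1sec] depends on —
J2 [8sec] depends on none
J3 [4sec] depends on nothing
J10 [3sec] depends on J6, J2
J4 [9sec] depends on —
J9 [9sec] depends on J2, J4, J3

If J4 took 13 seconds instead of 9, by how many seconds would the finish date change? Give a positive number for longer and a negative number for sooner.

4

Critical path before the change: J4→J9 = 9+9 = 18 giving 18 seconds.
J4 lies on that path, so at 13 seconds the path becomes 22 seconds.
The critical path is still J4→J9; finish is now 22 seconds.
Change in finish: 22 − 18 = +4 seconds.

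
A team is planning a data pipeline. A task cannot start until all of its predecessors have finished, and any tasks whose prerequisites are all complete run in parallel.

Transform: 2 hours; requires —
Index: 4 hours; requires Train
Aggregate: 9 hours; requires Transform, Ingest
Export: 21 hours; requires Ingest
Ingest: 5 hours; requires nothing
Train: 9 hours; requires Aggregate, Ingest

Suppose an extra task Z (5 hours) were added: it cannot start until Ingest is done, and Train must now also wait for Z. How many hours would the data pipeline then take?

Originally the data pipeline takes 27 hours.
With Z inserted, Train now waits for max(Aggregate, Ingest, Z).
New critical path: Ingest→Aggregate→Train→Index = 5+9+9+4 = 27 ⇒ 27 hours.

27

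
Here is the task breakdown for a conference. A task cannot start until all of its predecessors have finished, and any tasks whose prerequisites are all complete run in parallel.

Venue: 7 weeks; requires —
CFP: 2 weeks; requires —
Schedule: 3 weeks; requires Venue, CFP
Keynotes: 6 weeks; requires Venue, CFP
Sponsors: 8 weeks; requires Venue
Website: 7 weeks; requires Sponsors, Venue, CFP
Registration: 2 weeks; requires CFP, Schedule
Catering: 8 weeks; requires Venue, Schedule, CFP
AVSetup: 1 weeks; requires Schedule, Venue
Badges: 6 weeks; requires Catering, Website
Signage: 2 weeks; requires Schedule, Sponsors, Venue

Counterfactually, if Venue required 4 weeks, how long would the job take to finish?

25

Actual critical path: Venue→Sponsors→Website→Badges = 7+8+7+6 = 28 ⇒ 28 weeks.
Venue is on the critical path; changing it to 4 makes that path 25 weeks.
That remains the longest chain; total 25 weeks.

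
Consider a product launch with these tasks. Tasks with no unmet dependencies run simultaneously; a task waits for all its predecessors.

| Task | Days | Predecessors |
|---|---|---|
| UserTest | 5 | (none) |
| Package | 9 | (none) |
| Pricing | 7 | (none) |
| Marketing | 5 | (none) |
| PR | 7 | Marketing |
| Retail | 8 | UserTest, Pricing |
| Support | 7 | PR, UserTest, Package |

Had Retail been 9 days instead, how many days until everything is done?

19

The binding path is Marketing→PR→Support = 5+7+7 = 19; finish at 19 days.
Retail is off the critical path — its longest chain is 15 days, giving 4 of slack.
No other chain overtakes it, so the finish is 19 days.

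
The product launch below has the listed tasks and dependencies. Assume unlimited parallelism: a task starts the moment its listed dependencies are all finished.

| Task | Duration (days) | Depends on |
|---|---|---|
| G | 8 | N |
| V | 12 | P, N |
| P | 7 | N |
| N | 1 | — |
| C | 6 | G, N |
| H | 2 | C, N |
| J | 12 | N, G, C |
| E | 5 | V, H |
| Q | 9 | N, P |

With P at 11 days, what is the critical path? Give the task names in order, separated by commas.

Critical path before the change: N→G→C→J = 1+8+6+12 = 27 giving 27 days.
P is off the critical path — its longest chain is 25 days, giving 2 of slack.
The binding chain switches to N→P→V→E = 1+11+12+5 = 29; finish 29 days.

N, P, V, E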